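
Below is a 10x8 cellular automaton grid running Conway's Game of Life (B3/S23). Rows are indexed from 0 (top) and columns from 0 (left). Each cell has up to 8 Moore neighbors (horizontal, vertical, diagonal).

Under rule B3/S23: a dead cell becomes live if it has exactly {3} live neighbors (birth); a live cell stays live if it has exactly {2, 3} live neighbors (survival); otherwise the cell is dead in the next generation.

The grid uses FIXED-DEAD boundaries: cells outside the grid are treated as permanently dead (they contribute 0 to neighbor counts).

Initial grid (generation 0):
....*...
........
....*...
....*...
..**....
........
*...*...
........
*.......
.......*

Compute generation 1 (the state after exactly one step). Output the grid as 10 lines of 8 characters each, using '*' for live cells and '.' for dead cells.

Simulating step by step:
Generation 0 (given above): 9 live cells
Generation 1: 3 live cells
(generation 1 grid is the final answer)

Answer: ........
........
........
....*...
...*....
...*....
........
........
........
........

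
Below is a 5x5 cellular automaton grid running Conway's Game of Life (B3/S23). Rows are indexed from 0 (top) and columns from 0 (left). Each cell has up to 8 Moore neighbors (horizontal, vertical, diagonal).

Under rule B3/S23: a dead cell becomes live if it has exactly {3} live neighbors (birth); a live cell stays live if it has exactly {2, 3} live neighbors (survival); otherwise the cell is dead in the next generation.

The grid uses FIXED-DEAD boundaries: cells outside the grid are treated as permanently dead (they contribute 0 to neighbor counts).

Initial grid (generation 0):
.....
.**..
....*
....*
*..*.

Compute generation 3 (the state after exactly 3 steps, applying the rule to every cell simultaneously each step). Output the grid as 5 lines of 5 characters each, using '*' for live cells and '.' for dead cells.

Answer: .....
.....
...**
...**
.....

Derivation:
Simulating step by step:
Generation 0 (given above): 6 live cells
Generation 1: 3 live cells
.....
.....
...*.
...**
.....
Generation 2: 4 live cells
.....
.....
...**
...**
.....
Generation 3: 4 live cells
(generation 3 grid is the final answer)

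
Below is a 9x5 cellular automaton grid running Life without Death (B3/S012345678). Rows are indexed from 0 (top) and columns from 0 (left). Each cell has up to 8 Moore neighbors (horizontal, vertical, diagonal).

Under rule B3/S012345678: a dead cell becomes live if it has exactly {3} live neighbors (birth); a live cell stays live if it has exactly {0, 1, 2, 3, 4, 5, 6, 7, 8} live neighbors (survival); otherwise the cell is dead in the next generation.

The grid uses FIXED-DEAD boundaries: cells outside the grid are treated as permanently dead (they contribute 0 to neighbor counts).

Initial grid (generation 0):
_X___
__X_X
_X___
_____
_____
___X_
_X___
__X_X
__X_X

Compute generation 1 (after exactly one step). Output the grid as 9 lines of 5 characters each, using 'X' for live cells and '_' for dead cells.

Answer: _X___
_XX_X
_X___
_____
_____
___X_
_XXX_
_XX_X
__X_X

Derivation:
Simulating step by step:
Generation 0 (given above): 10 live cells
Generation 1: 14 live cells
(generation 1 grid is the final answer)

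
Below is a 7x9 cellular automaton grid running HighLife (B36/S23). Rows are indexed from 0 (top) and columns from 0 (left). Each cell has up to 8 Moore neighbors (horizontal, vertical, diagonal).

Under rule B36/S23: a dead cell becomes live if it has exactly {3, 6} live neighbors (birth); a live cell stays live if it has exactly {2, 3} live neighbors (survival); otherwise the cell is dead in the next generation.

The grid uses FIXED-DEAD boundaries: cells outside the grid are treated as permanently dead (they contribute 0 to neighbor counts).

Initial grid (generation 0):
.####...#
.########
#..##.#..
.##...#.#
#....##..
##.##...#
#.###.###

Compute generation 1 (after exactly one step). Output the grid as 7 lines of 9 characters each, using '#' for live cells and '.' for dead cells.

Answer: .#....#.#
#.....#.#
#.#..#.##
#####.#..
#..####..
#.......#
#.#.##.##

Derivation:
Simulating step by step:
Generation 0 (given above): 36 live cells
Generation 1: 30 live cells
(generation 1 grid is the final answer)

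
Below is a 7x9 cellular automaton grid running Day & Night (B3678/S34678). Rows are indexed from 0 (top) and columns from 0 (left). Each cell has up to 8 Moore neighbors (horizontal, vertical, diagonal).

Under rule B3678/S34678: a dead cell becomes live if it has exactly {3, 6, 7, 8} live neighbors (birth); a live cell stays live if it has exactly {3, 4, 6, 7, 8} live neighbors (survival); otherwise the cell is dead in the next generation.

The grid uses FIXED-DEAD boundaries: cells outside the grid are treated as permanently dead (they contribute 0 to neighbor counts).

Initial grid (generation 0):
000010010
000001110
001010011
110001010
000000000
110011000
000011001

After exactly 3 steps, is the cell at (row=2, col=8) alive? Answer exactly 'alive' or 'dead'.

Answer: alive

Derivation:
Simulating step by step:
Generation 0 (given above): 20 live cells
Generation 1: 19 live cells
000001000
000111110
010000111
000000101
000011100
000011000
000011000
Generation 2: 17 live cells
000001000
000011011
000010011
000000110
000010110
000101000
000011000
Generation 3: 12 live cells
000010100
000011011
000000001
000000100
000000110
000001000
000010000

Cell (2,8) at generation 3: 1 -> alive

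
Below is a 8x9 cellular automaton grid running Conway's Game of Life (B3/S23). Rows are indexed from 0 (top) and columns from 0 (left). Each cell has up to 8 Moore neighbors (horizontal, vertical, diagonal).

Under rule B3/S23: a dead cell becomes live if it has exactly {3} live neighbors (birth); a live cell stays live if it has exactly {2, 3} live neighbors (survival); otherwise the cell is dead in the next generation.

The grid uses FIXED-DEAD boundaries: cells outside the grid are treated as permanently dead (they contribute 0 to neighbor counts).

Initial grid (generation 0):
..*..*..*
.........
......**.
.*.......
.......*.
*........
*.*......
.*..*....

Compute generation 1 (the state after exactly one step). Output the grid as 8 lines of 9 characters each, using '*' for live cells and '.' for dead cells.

Answer: .........
......**.
.........
......**.
.........
.*.......
*........
.*.......

Derivation:
Simulating step by step:
Generation 0 (given above): 12 live cells
Generation 1: 7 live cells
(generation 1 grid is the final answer)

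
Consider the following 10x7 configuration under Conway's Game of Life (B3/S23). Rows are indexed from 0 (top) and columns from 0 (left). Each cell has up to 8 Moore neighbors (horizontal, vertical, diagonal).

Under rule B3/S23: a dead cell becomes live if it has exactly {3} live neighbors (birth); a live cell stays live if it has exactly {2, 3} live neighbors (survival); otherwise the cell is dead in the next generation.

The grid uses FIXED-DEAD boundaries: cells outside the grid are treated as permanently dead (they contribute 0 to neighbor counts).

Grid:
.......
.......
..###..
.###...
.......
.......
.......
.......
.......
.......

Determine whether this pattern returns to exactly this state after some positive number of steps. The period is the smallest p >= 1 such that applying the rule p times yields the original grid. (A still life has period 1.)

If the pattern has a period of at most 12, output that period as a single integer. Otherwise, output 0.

Answer: 2

Derivation:
Simulating and comparing each generation to the original:
Gen 0 (original, given above): 6 live cells
Gen 1: 6 live cells, differs from original
Gen 2: 6 live cells, MATCHES original -> period = 2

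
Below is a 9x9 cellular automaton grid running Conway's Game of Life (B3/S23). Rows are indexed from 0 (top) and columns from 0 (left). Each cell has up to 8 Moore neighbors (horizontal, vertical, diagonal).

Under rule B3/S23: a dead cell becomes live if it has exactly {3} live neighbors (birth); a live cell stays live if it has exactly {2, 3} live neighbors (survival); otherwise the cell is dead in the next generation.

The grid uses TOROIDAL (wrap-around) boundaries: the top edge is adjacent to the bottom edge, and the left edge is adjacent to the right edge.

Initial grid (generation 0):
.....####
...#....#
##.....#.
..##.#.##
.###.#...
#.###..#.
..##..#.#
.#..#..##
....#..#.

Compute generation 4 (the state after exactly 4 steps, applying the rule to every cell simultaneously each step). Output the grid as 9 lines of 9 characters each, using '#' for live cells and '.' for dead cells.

Answer: .....#...
..#......
.....#...
#....#.#.
....##...
#.......#
.###.#.#.
#....#..#
.###..#..

Derivation:
Simulating step by step:
Generation 0 (given above): 33 live cells
Generation 1: 31 live cells
....###.#
.........
##.##.##.
...#...##
#....#.#.
#....####
.....##..
#.#.###.#
#...#....
Generation 2: 30 live cells
....##...
#..#....#
#.###.##.
.###.#...
#...##...
#...#....
.#.......
##.##.###
##.......
Generation 3: 35 live cells
.#..#...#
###...###
#....###.
#.......#
#.#..#...
##..##...
.#####.#.
.......##
.###..##.
Generation 4: 22 live cells
(generation 4 grid is the final answer)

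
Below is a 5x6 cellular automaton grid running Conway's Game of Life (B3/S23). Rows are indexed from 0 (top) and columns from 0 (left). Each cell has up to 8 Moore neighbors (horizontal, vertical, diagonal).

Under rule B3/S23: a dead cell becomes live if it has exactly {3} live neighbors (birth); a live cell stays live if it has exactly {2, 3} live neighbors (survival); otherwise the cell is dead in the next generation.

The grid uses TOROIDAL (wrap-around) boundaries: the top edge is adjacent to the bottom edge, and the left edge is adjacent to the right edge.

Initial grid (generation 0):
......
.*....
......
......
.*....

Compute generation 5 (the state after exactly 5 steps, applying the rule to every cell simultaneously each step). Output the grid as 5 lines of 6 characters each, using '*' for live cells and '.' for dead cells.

Simulating step by step:
Generation 0 (given above): 2 live cells
Generation 1: 0 live cells
......
......
......
......
......
Generation 2: 0 live cells
......
......
......
......
......
Generation 3: 0 live cells
......
......
......
......
......
Generation 4: 0 live cells
......
......
......
......
......
Generation 5: 0 live cells
(generation 5 grid is the final answer)

Answer: ......
......
......
......
......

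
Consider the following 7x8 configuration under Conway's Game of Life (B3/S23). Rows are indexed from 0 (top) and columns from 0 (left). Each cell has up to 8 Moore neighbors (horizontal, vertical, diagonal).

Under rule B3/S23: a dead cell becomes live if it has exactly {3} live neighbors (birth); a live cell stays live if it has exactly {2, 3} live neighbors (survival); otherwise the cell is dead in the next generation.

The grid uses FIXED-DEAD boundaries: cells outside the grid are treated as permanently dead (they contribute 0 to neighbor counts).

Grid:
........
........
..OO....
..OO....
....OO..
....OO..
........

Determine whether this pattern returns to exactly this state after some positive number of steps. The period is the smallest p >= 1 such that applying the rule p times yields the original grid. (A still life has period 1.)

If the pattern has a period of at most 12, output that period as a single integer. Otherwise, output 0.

Answer: 2

Derivation:
Simulating and comparing each generation to the original:
Gen 0 (original, given above): 8 live cells
Gen 1: 6 live cells, differs from original
Gen 2: 8 live cells, MATCHES original -> period = 2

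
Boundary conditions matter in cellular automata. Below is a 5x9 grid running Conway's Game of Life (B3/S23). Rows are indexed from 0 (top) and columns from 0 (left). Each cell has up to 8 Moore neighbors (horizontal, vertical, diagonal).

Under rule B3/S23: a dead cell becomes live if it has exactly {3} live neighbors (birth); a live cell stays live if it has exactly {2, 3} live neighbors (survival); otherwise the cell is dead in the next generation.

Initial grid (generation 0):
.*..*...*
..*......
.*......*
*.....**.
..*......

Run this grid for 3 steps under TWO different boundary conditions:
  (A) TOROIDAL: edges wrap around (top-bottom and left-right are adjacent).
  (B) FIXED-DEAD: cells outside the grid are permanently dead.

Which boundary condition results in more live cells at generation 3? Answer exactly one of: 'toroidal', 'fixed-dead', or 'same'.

Under TOROIDAL boundary, generation 3:
.......**
.......**
.......*.
......**.
.......*.
Population = 8

Under FIXED-DEAD boundary, generation 3:
.........
***......
***......
.........
.........
Population = 6

Comparison: toroidal=8, fixed-dead=6 -> toroidal

Answer: toroidal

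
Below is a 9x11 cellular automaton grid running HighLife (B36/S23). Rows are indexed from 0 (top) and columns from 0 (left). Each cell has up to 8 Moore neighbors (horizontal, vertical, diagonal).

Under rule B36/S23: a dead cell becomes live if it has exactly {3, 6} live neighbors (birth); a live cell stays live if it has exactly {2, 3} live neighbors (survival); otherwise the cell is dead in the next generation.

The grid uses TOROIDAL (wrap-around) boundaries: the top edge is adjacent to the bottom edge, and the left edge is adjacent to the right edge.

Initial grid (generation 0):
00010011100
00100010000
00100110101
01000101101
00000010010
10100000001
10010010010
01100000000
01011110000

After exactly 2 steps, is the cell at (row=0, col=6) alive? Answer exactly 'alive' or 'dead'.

Simulating step by step:
Generation 0 (given above): 32 live cells
Generation 1: 33 live cells
00010000000
00110001110
11100100100
10000100101
01000011110
11000000010
10010000000
11000010000
01011110000
Generation 2: 36 live cells
00000111100
00011001110
10111010000
00100100001
01000011000
11100001010
00100000000
11010010000
11011110000

Cell (0,6) at generation 2: 1 -> alive

Answer: alive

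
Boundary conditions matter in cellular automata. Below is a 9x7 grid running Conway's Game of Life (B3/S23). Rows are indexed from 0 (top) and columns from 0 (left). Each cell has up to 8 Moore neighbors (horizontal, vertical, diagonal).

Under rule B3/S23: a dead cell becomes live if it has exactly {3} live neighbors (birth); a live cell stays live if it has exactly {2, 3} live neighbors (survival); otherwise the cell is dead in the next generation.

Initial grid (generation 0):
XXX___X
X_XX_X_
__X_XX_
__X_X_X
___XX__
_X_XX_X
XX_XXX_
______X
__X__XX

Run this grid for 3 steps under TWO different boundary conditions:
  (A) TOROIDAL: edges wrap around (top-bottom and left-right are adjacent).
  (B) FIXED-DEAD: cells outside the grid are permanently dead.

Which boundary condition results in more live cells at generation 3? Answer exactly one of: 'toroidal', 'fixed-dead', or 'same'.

Under TOROIDAL boundary, generation 3:
___XXX_
_____X_
_______
_XX____
X______
_______
XX_XX__
XX__X__
XXX____
Population = 17

Under FIXED-DEAD boundary, generation 3:
__X____
_XX_XXX
__X_XXX
_______
XXX____
XXX____
___XX__
_X_XX_X
_XXXXXX
Population = 28

Comparison: toroidal=17, fixed-dead=28 -> fixed-dead

Answer: fixed-dead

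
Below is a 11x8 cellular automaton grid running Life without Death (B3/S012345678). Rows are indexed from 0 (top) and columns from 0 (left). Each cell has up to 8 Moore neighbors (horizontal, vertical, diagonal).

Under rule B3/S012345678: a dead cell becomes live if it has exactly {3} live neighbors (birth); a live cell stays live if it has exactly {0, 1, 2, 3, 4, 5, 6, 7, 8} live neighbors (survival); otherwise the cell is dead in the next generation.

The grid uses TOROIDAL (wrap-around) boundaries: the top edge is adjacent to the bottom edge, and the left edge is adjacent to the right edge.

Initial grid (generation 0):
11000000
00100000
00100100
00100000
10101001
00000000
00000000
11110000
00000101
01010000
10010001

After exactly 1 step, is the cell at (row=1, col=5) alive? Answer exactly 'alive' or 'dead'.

Answer: dead

Derivation:
Simulating step by step:
Generation 0 (given above): 21 live cells
Generation 1: 35 live cells
11100001
00100000
01110100
00100000
11111001
00000000
01100000
11110000
00011101
01111011
10010001

Cell (1,5) at generation 1: 0 -> dead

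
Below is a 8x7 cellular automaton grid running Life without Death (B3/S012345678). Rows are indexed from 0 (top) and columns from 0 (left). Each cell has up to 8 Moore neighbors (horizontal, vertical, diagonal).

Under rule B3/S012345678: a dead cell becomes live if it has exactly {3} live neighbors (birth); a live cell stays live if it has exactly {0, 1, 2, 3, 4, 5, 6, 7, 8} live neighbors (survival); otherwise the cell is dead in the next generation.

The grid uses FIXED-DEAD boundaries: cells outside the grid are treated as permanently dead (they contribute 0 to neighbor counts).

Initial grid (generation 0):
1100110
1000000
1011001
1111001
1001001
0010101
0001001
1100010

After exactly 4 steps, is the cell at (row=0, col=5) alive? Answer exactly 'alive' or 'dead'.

Answer: alive

Derivation:
Simulating step by step:
Generation 0 (given above): 25 live cells
Generation 1: 35 live cells
1100110
1011110
1011001
1111111
1001101
0010101
0111101
1100010
Generation 2: 40 live cells
1110110
1011111
1011001
1111111
1001101
0010101
1111101
1101110
Generation 3: 42 live cells
1110111
1011111
1011001
1111111
1001101
1010101
1111101
1101110
Generation 4: 42 live cells
1110111
1011111
1011001
1111111
1001101
1010101
1111101
1101110

Cell (0,5) at generation 4: 1 -> alive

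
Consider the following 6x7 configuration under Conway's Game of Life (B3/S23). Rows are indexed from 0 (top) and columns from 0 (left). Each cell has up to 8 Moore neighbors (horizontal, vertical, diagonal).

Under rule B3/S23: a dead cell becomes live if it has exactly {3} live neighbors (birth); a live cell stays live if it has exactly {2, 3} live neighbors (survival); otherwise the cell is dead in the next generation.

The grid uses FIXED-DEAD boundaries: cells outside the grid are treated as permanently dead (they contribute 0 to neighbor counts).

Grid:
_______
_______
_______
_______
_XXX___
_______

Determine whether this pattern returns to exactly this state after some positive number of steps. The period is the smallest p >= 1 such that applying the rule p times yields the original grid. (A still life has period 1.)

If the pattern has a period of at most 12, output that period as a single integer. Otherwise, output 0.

Simulating and comparing each generation to the original:
Gen 0 (original, given above): 3 live cells
Gen 1: 3 live cells, differs from original
Gen 2: 3 live cells, MATCHES original -> period = 2

Answer: 2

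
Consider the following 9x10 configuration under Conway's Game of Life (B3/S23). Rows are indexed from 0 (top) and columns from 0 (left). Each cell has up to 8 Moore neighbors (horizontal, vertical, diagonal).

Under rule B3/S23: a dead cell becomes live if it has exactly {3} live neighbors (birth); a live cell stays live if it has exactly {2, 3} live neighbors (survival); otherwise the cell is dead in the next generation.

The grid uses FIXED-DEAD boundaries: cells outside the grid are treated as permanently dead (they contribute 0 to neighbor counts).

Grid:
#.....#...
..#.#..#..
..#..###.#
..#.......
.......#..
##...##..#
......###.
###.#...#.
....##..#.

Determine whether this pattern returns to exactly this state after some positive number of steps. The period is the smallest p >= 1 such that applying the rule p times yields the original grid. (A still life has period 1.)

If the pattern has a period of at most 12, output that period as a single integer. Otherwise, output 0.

Answer: 0

Derivation:
Simulating and comparing each generation to the original:
Gen 0 (original, given above): 28 live cells
Gen 1: 29 live cells, differs from original
Gen 2: 26 live cells, differs from original
Gen 3: 20 live cells, differs from original
Gen 4: 18 live cells, differs from original
Gen 5: 24 live cells, differs from original
Gen 6: 17 live cells, differs from original
Gen 7: 19 live cells, differs from original
Gen 8: 24 live cells, differs from original
Gen 9: 11 live cells, differs from original
Gen 10: 10 live cells, differs from original
Gen 11: 16 live cells, differs from original
Gen 12: 12 live cells, differs from original
No period found within 12 steps.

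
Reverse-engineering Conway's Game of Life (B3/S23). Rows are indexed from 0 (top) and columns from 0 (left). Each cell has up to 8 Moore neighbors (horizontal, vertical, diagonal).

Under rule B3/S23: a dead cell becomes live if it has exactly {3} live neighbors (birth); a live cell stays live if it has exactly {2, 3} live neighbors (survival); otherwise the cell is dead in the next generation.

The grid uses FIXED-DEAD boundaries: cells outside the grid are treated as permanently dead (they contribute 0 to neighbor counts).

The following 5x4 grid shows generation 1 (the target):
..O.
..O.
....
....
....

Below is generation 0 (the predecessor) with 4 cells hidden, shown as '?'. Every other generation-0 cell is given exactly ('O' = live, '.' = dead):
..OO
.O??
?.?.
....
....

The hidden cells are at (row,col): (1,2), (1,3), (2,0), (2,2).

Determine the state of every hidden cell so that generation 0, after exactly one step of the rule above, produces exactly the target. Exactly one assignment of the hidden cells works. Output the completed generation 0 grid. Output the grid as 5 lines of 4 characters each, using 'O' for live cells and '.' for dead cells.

Answer: ..OO
.O..
....
....
....

Derivation:
Hidden generation-0 cells (in order): (1,2), (1,3), (2,0), (2,2).
A hidden cell only influences target cells in its own 3x3 neighborhood. Try each of the 2^4 = 16 assignments, step the completed generation 0 forward once under B3/S23, and compare with the target:
  (1,2)=. (1,3)=. (2,0)=. (2,2)=. -> step reproduces the target at every cell -> ACCEPT
  (1,2)=. (1,3)=. (2,0)=. (2,2)=O -> step gives (1,1)='O' but target has '.' -> reject
  (1,2)=. (1,3)=. (2,0)=O (2,2)=. -> step gives (1,1)='O' but target has '.' -> reject
  (1,2)=. (1,3)=. (2,0)=O (2,2)=O -> step gives (1,1)='O' but target has '.' -> reject
  (1,2)=. (1,3)=O (2,0)=. (2,2)=. -> step gives (0,3)='O' but target has '.' -> reject
  (1,2)=. (1,3)=O (2,0)=. (2,2)=O -> step gives (0,3)='O' but target has '.' -> reject
  (1,2)=. (1,3)=O (2,0)=O (2,2)=. -> step gives (0,3)='O' but target has '.' -> reject
  (1,2)=. (1,3)=O (2,0)=O (2,2)=O -> step gives (0,3)='O' but target has '.' -> reject
  (1,2)=O (1,3)=. (2,0)=. (2,2)=. -> step gives (0,1)='O' but target has '.' -> reject
  (1,2)=O (1,3)=. (2,0)=. (2,2)=O -> step gives (0,1)='O' but target has '.' -> reject
  (1,2)=O (1,3)=. (2,0)=O (2,2)=. -> step gives (0,1)='O' but target has '.' -> reject
  (1,2)=O (1,3)=. (2,0)=O (2,2)=O -> step gives (0,1)='O' but target has '.' -> reject
  (1,2)=O (1,3)=O (2,0)=. (2,2)=. -> step gives (0,1)='O' but target has '.' -> reject
  (1,2)=O (1,3)=O (2,0)=. (2,2)=O -> step gives (0,1)='O' but target has '.' -> reject
  (1,2)=O (1,3)=O (2,0)=O (2,2)=. -> step gives (0,1)='O' but target has '.' -> reject
  (1,2)=O (1,3)=O (2,0)=O (2,2)=O -> step gives (0,1)='O' but target has '.' -> reject
Unique solution: (1,2)=dead, (1,3)=dead, (2,0)=dead, (2,2)=dead.
Check: live-neighbor counts of every cell in the completed generation 0:
1221
1132
1110
0000
0000
Applying B3/S23 to generation 0 with these counts gives:
..O.
..O.
....
....
....
which matches the target exactly.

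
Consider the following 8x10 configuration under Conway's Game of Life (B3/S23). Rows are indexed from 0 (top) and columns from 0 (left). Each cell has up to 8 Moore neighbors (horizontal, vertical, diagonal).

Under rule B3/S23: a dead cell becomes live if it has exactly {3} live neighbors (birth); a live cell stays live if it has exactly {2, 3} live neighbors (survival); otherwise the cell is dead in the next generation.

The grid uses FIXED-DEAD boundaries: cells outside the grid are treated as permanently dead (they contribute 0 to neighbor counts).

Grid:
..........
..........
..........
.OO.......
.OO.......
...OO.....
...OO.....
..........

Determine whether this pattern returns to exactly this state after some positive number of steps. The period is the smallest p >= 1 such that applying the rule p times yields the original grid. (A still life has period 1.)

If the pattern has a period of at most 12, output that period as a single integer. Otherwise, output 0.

Simulating and comparing each generation to the original:
Gen 0 (original, given above): 8 live cells
Gen 1: 6 live cells, differs from original
Gen 2: 8 live cells, MATCHES original -> period = 2

Answer: 2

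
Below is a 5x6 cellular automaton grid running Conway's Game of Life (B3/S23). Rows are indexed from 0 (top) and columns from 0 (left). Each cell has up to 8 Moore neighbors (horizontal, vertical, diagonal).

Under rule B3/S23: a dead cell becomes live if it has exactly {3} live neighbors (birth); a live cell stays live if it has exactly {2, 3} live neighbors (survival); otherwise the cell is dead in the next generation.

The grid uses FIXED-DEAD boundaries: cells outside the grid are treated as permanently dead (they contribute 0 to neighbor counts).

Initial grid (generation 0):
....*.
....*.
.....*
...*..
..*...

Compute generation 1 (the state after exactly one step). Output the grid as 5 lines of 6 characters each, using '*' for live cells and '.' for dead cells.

Simulating step by step:
Generation 0 (given above): 5 live cells
Generation 1: 3 live cells
(generation 1 grid is the final answer)

Answer: ......
....**
....*.
......
......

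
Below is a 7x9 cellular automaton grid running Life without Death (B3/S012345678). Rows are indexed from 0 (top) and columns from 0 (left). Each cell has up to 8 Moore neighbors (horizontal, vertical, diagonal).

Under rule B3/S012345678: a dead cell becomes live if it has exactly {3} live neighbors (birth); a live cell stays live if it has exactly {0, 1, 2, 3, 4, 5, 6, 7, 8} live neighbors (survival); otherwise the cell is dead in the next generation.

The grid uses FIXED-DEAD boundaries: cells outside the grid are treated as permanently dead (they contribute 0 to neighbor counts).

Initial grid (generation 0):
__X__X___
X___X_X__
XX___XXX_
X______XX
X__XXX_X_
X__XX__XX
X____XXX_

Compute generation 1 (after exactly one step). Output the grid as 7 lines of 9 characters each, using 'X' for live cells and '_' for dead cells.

Answer: __X__X___
X___X_XX_
XX___XXXX
X______XX
XX_XXX_X_
XX_XX__XX
X___XXXXX

Derivation:
Simulating step by step:
Generation 0 (given above): 27 live cells
Generation 1: 33 live cells
(generation 1 grid is the final answer)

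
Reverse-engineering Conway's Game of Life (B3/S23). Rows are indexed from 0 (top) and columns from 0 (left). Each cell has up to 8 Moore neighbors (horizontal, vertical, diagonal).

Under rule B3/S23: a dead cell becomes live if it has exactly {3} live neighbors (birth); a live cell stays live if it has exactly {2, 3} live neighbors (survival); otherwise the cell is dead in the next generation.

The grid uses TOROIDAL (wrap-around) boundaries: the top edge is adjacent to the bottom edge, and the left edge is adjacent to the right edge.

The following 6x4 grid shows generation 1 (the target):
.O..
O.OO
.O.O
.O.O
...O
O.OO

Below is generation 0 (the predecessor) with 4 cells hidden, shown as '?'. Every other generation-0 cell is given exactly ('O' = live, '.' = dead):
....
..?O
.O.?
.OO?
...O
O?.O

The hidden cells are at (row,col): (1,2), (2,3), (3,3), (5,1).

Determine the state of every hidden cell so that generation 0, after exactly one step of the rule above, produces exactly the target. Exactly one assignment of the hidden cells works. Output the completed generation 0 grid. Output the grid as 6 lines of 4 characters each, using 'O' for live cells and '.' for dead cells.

Answer: ....
..OO
.O.O
.OO.
...O
OO.O

Derivation:
Hidden generation-0 cells (in order): (1,2), (2,3), (3,3), (5,1).
A hidden cell only influences target cells in its own 3x3 neighborhood. Try each of the 2^4 = 16 assignments, step the completed generation 0 forward once under B3/S23, and compare with the target:
  (1,2)=. (2,3)=. (3,3)=. (5,1)=. -> step gives (0,0)='O' but target has '.' -> reject
  (1,2)=. (2,3)=. (3,3)=. (5,1)=O -> step gives (0,1)='.' but target has 'O' -> reject
  (1,2)=. (2,3)=. (3,3)=O (5,1)=. -> step gives (0,0)='O' but target has '.' -> reject
  (1,2)=. (2,3)=. (3,3)=O (5,1)=O -> step gives (0,1)='.' but target has 'O' -> reject
  (1,2)=. (2,3)=O (3,3)=. (5,1)=. -> step gives (0,0)='O' but target has '.' -> reject
  (1,2)=. (2,3)=O (3,3)=. (5,1)=O -> step gives (0,1)='.' but target has 'O' -> reject
  (1,2)=. (2,3)=O (3,3)=O (5,1)=. -> step gives (0,0)='O' but target has '.' -> reject
  (1,2)=. (2,3)=O (3,3)=O (5,1)=O -> step gives (0,1)='.' but target has 'O' -> reject
  (1,2)=O (2,3)=. (3,3)=. (5,1)=. -> step gives (0,0)='O' but target has '.' -> reject
  (1,2)=O (2,3)=. (3,3)=. (5,1)=O -> step gives (1,0)='.' but target has 'O' -> reject
  (1,2)=O (2,3)=. (3,3)=O (5,1)=. -> step gives (0,0)='O' but target has '.' -> reject
  (1,2)=O (2,3)=. (3,3)=O (5,1)=O -> step gives (1,0)='.' but target has 'O' -> reject
  (1,2)=O (2,3)=O (3,3)=. (5,1)=. -> step gives (0,0)='O' but target has '.' -> reject
  (1,2)=O (2,3)=O (3,3)=. (5,1)=O -> step reproduces the target at every cell -> ACCEPT
  (1,2)=O (2,3)=O (3,3)=O (5,1)=. -> step gives (0,0)='O' but target has '.' -> reject
  (1,2)=O (2,3)=O (3,3)=O (5,1)=O -> step gives (2,3)='.' but target has 'O' -> reject
Unique solution: (1,2)=live, (2,3)=live, (3,3)=dead, (5,1)=live.
Check: live-neighbor counts of every cell in the completed generation 0:
4344
3232
4363
4243
5453
3132
Applying B3/S23 to generation 0 with these counts gives:
.O..
O.OO
.O.O
.O.O
...O
O.OO
which matches the target exactly.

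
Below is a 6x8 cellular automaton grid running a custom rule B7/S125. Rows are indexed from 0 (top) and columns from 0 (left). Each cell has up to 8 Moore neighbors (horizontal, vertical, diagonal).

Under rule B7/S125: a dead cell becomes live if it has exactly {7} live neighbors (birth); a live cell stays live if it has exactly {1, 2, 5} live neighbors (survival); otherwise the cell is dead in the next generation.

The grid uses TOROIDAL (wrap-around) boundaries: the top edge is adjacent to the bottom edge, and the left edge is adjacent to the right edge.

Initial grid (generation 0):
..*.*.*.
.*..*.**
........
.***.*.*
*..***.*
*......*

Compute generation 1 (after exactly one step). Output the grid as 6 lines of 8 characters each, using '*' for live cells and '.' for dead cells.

Simulating step by step:
Generation 0 (given above): 19 live cells
Generation 1: 11 live cells
(generation 1 grid is the final answer)

Answer: ..*.*...
.*..*.**
........
.*...*.*
*....*..
........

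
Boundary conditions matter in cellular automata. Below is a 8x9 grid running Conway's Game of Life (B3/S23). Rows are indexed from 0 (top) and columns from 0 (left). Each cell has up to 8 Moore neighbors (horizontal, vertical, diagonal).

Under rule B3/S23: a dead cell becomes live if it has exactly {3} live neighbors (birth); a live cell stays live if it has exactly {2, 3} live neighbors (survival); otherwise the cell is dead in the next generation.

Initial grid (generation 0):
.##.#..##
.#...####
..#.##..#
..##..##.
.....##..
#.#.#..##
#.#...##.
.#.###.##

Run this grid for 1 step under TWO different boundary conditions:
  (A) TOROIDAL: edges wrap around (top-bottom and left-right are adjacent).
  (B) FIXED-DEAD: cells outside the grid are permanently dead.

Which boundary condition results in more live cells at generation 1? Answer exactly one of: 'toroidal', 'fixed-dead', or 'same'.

Under TOROIDAL boundary, generation 1:
.#.......
.#.......
###.#...#
..##...#.
.##.##...
#..#.....
..#......
....##...
Population = 19

Under FIXED-DEAD boundary, generation 1:
.##..#..#
.#.......
.##.#...#
..##...#.
.##.##..#
...#....#
#.#......
.#####.##
Population = 28

Comparison: toroidal=19, fixed-dead=28 -> fixed-dead

Answer: fixed-dead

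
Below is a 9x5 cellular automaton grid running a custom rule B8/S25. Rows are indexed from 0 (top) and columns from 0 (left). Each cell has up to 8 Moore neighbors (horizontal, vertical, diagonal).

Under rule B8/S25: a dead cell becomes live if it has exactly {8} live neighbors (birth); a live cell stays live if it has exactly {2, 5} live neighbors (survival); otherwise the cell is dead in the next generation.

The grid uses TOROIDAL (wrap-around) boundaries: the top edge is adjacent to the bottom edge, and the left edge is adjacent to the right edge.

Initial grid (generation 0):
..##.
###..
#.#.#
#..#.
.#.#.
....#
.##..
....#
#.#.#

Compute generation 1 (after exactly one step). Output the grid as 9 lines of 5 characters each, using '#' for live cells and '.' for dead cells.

Simulating step by step:
Generation 0 (given above): 19 live cells
Generation 1: 5 live cells
(generation 1 grid is the final answer)

Answer: .....
.#...
.....
.....
...#.
.....
.....
....#
#.#..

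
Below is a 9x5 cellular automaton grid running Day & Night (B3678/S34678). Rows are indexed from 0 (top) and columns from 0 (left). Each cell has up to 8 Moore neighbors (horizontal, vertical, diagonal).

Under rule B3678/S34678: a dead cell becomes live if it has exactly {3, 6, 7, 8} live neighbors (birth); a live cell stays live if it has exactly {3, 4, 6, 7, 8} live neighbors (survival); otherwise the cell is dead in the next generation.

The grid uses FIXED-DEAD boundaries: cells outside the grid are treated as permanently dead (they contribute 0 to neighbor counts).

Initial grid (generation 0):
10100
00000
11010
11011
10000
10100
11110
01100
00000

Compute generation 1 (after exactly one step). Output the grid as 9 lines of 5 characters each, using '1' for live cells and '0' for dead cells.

Simulating step by step:
Generation 0 (given above): 18 live cells
Generation 1: 21 live cells
(generation 1 grid is the final answer)

Answer: 00000
10100
11001
11000
10110
11110
11010
11110
00000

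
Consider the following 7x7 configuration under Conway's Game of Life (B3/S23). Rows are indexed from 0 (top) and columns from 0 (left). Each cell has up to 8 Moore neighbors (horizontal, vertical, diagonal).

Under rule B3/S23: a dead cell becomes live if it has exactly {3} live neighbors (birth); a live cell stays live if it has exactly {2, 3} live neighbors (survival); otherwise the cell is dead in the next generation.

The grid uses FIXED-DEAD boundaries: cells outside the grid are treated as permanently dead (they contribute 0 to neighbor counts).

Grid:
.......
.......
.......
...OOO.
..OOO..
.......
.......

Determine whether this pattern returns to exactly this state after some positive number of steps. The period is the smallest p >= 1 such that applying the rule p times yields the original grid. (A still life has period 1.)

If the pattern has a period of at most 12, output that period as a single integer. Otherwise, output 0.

Simulating and comparing each generation to the original:
Gen 0 (original, given above): 6 live cells
Gen 1: 6 live cells, differs from original
Gen 2: 6 live cells, MATCHES original -> period = 2

Answer: 2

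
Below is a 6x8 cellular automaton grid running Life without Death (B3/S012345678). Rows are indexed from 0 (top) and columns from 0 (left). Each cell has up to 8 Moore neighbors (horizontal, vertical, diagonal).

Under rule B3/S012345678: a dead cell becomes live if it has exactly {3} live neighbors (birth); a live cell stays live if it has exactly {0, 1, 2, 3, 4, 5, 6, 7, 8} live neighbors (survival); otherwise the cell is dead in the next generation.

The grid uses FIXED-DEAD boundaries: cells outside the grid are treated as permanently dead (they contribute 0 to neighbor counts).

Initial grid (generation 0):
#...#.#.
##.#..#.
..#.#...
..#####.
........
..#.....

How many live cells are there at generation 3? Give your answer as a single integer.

Answer: 34

Derivation:
Simulating step by step:
Generation 0 (given above): 15 live cells
Generation 1: 23 live cells
##..###.
#####.#.
..#.#.#.
..#####.
..#.##..
..#.....
Generation 2: 29 live cells
##..###.
#####.##
..#.#.##
.######.
.##.###.
..##....
Generation 3: 34 live cells
##..####
#####.##
#.#.#.##
.######.
.##.###.
.#####..
Population at generation 3: 34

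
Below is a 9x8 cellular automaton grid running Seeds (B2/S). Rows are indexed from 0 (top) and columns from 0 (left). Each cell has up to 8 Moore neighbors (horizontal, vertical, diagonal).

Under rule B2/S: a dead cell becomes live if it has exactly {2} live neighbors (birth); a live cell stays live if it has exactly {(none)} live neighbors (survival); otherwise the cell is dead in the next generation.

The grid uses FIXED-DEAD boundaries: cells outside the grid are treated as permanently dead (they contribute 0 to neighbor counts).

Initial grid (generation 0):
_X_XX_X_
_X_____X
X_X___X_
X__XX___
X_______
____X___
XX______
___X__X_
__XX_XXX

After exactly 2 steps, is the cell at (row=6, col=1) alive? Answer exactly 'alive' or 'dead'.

Answer: alive

Derivation:
Simulating step by step:
Generation 0 (given above): 23 live cells
Generation 1: 16 live cells
X____X_X
____X___
____XX_X
__X__X__
_X___X__
________
__XXXX__
X_______
________
Generation 2: 15 live cells
____X_X_
___X___X
________
_X_X____
__X_X_X_
_X____X_
_X______
_XX__X__
________

Cell (6,1) at generation 2: 1 -> alive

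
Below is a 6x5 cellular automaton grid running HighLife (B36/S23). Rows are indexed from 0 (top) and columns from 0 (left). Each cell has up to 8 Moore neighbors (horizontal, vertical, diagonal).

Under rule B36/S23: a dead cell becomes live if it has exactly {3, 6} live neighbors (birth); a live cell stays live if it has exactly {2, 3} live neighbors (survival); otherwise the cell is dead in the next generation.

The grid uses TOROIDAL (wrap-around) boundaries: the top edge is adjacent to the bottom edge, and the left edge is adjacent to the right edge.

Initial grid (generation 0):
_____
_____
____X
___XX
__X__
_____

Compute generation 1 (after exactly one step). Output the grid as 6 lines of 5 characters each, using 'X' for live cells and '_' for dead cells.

Simulating step by step:
Generation 0 (given above): 4 live cells
Generation 1: 5 live cells
(generation 1 grid is the final answer)

Answer: _____
_____
___XX
___XX
___X_
_____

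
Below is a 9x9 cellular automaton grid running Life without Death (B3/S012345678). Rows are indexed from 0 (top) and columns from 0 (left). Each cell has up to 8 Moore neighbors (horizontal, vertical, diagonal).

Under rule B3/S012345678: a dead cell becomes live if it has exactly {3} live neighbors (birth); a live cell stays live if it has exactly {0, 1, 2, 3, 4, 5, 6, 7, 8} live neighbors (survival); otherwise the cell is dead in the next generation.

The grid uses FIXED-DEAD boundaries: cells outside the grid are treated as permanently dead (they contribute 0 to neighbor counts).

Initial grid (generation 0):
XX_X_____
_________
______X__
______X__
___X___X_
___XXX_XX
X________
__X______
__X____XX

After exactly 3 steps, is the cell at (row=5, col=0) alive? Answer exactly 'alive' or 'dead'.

Answer: dead

Derivation:
Simulating step by step:
Generation 0 (given above): 17 live cells
Generation 1: 24 live cells
XX_X_____
_________
______X__
______XX_
___X_X_XX
___XXXXXX
X__XX____
_XX______
__X____XX
Generation 2: 32 live cells
XX_X_____
_________
______XX_
_____XXXX
___X_X_XX
__XXXXXXX
XX_XX_XX_
_XX______
_XX____XX
Generation 3: 40 live cells
XX_X_____
_________
_____XXXX
____XXXXX
__XX_X_XX
_XXXXXXXX
XX_XX_XXX
_XX___X_X
_XX____XX

Cell (5,0) at generation 3: 0 -> dead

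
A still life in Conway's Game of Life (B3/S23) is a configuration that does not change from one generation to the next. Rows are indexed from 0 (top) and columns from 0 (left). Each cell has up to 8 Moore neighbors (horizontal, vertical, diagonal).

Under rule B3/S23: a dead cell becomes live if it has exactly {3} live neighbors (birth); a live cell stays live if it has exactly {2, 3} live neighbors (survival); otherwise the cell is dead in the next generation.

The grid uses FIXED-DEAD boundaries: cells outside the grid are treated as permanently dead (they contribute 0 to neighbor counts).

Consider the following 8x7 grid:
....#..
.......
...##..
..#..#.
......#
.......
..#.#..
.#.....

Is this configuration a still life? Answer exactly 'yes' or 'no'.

Compute generation 1 and compare to generation 0 (given above):
Generation 1:
.......
...##..
...##..
...###.
.......
.......
.......
.......
Cell (0,4) differs: gen0=1 vs gen1=0 -> NOT a still life.

Answer: no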